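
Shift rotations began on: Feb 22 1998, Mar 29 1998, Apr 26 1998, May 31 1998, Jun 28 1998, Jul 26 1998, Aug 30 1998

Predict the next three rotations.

Sep 27 1998, Oct 25 1998, Nov 29 1998

All Sundays; the gaps (35, 28, 35, 28, 28, 35) vary with month length.
This is the last Sunday of each month.
Last Sunday of September 1998: Sep 27 1998.
October 1998 ends with Sunday Oct 25 1998.
November 1998 ends with Sunday Nov 29 1998.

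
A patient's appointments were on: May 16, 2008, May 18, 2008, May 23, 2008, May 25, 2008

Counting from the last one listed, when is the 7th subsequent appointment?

Gaps: 2, 5, 2 days — not constant, but cyclic with period 2.
The events fall on every Friday and Sunday.
Next Friday: May 30, 2008.
Next Sunday: June 1, 2008.
The following Friday is June 6, 2008.
Next Sunday: June 8, 2008.
The following Friday is June 13, 2008.
Next Sunday: June 15, 2008.
The following Friday is June 20, 2008.

June 20, 2008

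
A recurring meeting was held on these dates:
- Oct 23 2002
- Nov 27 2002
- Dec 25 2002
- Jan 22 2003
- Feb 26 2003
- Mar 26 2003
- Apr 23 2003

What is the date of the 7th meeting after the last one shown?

Gaps: 35, 28, 28, 35, 28, 28 days — a mix of 28 and 35. Every date is a Wednesday.
Each is the 4th Wednesday of its month.
May 2003 — 4th Wednesday is May 28 2003.
4th Wednesday of June 2003: Jun 25 2003.
4th Wednesday of July 2003: Jul 23 2003.
August 2003 — 4th Wednesday is Aug 27 2003.
4th Wednesday of September 2003: Sep 24 2003.
4th Wednesday of October 2003: Oct 22 2003.
4th Wednesday of November 2003: Nov 26 2003.

Nov 26 2003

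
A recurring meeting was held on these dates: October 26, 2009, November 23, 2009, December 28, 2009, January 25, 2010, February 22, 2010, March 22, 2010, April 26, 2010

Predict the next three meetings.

These are Mondays at 28- or 35-day spacing (28, 35, 28, 28, 28, 35).
The pattern: 4th Monday of the month.
May 2010 — 4th Monday is May 24, 2010.
June 2010 — 4th Monday is June 28, 2010.
4th Monday of July 2010: July 26, 2010.

May 24, 2010; June 28, 2010; July 26, 2010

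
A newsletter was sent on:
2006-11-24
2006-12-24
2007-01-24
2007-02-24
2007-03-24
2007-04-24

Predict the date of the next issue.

2007-05-24

Each date is the 24th; the gaps (30, 31, 31, 28, 31) track the month lengths.
The rule is the 24th of each month.
Next: May 2007 → 2007-05-24.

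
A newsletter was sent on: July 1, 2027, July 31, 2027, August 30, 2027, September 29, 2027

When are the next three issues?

October 29, 2027; November 28, 2027; December 28, 2027

Every event comes 30 days after the last (30, 30, 30).
September 29, 2027 + 30 days = October 29, 2027.
October 29, 2027 + 30 days = November 28, 2027.
November 28, 2027 + 30 days = December 28, 2027.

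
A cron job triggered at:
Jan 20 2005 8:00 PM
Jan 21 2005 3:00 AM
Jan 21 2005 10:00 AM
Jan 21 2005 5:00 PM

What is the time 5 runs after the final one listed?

Jan 23 2005 4:00 AM

The interval is a steady 7 hours (7, 7, 7).
Jan 21 2005 5:00 PM + 7 h = Jan 22 2005 12:00 AM.
Jan 22 2005 12:00 AM + 7 h = Jan 22 2005 7:00 AM.
Jan 22 2005 7:00 AM + 7 h = Jan 22 2005 2:00 PM.
Jan 22 2005 2:00 PM + 7 h = Jan 22 2005 9:00 PM.
Jan 22 2005 9:00 PM + 7 h = Jan 23 2005 4:00 AM.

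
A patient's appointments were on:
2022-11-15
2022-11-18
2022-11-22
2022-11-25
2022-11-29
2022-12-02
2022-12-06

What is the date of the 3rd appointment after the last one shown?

The gap pattern 3, 4, 3, 4, 3, 4 repeats every 2 events.
These are the Tuesdays and Fridays of each week.
The following Friday is 2022-12-09.
The following Tuesday is 2022-12-13.
The following Friday is 2022-12-16.

2022-12-16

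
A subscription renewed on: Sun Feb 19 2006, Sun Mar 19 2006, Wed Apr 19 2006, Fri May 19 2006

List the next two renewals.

Mon Jun 19 2006, Wed Jul 19 2006

Gaps: 28, 31, 30 days — not constant. Every event is on the 19th of the month.
Pattern: the 19th of each month.
Next: June 2006 → Mon Jun 19 2006.
July 2006: Wed Jul 19 2006.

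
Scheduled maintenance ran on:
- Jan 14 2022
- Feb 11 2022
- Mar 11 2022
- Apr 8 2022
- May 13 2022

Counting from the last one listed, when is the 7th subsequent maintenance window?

Dec 9 2022

All dates are Fridays, 28, 28, 28, 35 days apart.
Specifically, the 2nd Friday of each month.
2nd Friday of June 2022: Jun 10 2022.
July 2022 — 2nd Friday is Jul 8 2022.
2nd Friday of August 2022: Aug 12 2022.
2nd Friday of September 2022: Sep 9 2022.
October 2022 — 2nd Friday is Oct 14 2022.
2nd Friday of November 2022: Nov 11 2022.
2nd Friday of December 2022: Dec 9 2022.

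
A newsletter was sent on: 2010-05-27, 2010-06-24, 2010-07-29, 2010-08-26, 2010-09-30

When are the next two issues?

Every date is a Thursday; gaps 28, 35, 28, 35 days.
Each is the last Thursday of its month (at least one falls on the 29th or later, ruling out '4th Thursday').
October 2010 ends with Thursday 2010-10-28.
November 2010 ends with Thursday 2010-11-25.

2010-10-28, 2010-11-25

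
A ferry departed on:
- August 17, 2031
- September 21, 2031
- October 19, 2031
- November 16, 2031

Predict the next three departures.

December 21, 2031; January 18, 2032; February 15, 2032

These are Sundays at 28- or 35-day spacing (35, 28, 28).
The pattern: 3rd Sunday of the month.
3rd Sunday of December 2031: December 21, 2031.
3rd Sunday of January 2032: January 18, 2032.
February 2032 — 3rd Sunday is February 15, 2032.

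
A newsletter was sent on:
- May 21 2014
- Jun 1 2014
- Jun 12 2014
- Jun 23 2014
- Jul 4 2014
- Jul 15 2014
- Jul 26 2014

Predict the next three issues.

The spacing is 11, 11, 11, 11, 11, 11 days — always 11 days.
Jul 26 2014 + 11 days = Aug 6 2014.
Aug 6 2014 + 11 days = Aug 17 2014.
Aug 17 2014 + 11 days = Aug 28 2014.

Aug 6 2014, Aug 17 2014, Aug 28 2014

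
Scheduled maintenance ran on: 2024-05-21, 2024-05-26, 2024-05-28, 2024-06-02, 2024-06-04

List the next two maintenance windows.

Every event lands on a Tuesday or Sunday (gaps cycle 5, 2, 5, 2).
So the schedule is: every Tuesday and Sunday.
The following Sunday is 2024-06-09.
The following Tuesday is 2024-06-11.

2024-06-09, 2024-06-11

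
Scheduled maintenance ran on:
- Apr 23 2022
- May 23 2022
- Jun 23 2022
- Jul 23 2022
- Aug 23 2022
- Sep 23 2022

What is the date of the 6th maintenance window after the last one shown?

Mar 23 2023

Each date is the 23rd; the gaps (30, 31, 30, 31, 31) track the month lengths.
The rule is the 23rd of each month.
October 2022: Oct 23 2022.
Next: November 2022 → Nov 23 2022.
Next: December 2022 → Dec 23 2022.
January 2023: Jan 23 2023.
Next: February 2023 → Feb 23 2023.
Next: March 2023 → Mar 23 2023.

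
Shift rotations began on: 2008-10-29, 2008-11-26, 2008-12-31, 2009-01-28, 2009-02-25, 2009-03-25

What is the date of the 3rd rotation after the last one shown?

2009-06-24

These are Wednesdays with 28, 35, 28, 28, 28-day gaps.
Each is the final Wednesday of its month — 2008-10-29 is past the 28th, so '4th Wednesday' doesn't fit.
April 2009 ends with Wednesday 2009-04-29.
May 2009 ends with Wednesday 2009-05-27.
June 2009 ends with Wednesday 2009-06-24.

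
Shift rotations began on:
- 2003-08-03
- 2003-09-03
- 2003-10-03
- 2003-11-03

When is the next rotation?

2003-12-03

The day-of-month is always 3 (31, 30, 31 days between events).
So this recurs on the 3rd of each month.
Next: December 2003 → 2003-12-03.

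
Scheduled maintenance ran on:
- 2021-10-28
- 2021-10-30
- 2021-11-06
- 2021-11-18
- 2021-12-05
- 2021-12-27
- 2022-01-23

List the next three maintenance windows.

The spacing grows by 5 each time: 2, 7, 12, 17, 22, 27 days.
Next gap: 32 days. 2022-01-23 + 32 days = 2022-02-24.
Next gap: 37 days. 2022-02-24 + 37 days = 2022-04-02.
Next gap: 42 days. 2022-04-02 + 42 days = 2022-05-14.

2022-02-24, 2022-04-02, 2022-05-14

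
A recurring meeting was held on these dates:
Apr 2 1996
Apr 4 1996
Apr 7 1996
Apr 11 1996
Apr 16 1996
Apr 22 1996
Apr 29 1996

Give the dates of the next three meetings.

Gaps: 2, 3, 4, 5, 6, 7 days — each gap is 1 larger than the previous one.
Next gap: 8 days. Apr 29 1996 + 8 days = May 7 1996.
Next gap: 9 days. May 7 1996 + 9 days = May 16 1996.
Next gap: 10 days. May 16 1996 + 10 days = May 26 1996.

May 7 1996, May 16 1996, May 26 1996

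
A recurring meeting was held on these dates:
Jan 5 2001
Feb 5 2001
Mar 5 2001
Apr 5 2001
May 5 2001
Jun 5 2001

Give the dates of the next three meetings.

Jul 5 2001, Aug 5 2001, Sep 5 2001

The day-of-month is always 5 (31, 28, 31, 30, 31 days between events).
So this recurs on the 5th of each month.
July 2001: Jul 5 2001.
August 2001: Aug 5 2001.
Next: September 2001 → Sep 5 2001.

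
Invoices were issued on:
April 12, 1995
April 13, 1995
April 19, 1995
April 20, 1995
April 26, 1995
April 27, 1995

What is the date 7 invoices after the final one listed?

The gap pattern 1, 6, 1, 6, 1 repeats every 2 events.
These are the Wednesdays and Thursdays of each week.
The following Wednesday is May 3, 1995.
The following Thursday is May 4, 1995.
Next Wednesday: May 10, 1995.
Next Thursday: May 11, 1995.
Next Wednesday: May 17, 1995.
The following Thursday is May 18, 1995.
The following Wednesday is May 24, 1995.

May 24, 1995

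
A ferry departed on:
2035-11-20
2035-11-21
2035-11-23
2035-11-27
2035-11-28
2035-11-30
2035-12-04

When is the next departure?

Every event lands on a Tuesday or Wednesday or Friday (gaps cycle 1, 2, 4, 1, 2, 4).
So the schedule is: every Tuesday, Wednesday and Friday.
The following Wednesday is 2035-12-05.

2035-12-05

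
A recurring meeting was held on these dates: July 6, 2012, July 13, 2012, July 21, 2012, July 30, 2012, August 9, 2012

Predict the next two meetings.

Intervals are 7, 8, 9, 10 days — an arithmetic progression with common difference 1.
Next gap: 11 days. August 9, 2012 + 11 days = August 20, 2012.
Next gap: 12 days. August 20, 2012 + 12 days = September 1, 2012.

August 20, 2012; September 1, 2012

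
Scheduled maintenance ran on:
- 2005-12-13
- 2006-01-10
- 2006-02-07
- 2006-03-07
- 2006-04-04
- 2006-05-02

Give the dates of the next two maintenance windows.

The spacing is 28, 28, 28, 28, 28 days — always 28 days.
2006-05-02 + 28 days = 2006-05-30.
2006-05-30 + 28 days = 2006-06-27.

2006-05-30, 2006-06-27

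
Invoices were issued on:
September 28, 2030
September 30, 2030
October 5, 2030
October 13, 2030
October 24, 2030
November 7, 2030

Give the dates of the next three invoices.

Gaps: 2, 5, 8, 11, 14 days — each gap is 3 larger than the previous one.
Next gap: 17 days. November 7, 2030 + 17 days = November 24, 2030.
Next gap: 20 days. November 24, 2030 + 20 days = December 14, 2030.
Next gap: 23 days. December 14, 2030 + 23 days = January 6, 2031.

November 24, 2030; December 14, 2030; January 6, 2031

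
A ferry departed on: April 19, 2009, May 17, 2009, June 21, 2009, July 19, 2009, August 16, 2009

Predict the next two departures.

September 20, 2009; October 18, 2009

All dates are Sundays, 28, 35, 28, 28 days apart.
Specifically, the 3rd Sunday of each month.
3rd Sunday of September 2009: September 20, 2009.
3rd Sunday of October 2009: October 18, 2009.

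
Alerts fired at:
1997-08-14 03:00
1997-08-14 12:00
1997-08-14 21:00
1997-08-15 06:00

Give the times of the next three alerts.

The interval is a steady 9 hours (9, 9, 9).
1997-08-15 06:00 + 9 h = 1997-08-15 15:00.
1997-08-15 15:00 + 9 h = 1997-08-16 00:00.
1997-08-16 00:00 + 9 h = 1997-08-16 09:00.

1997-08-15 15:00, 1997-08-16 00:00, 1997-08-16 09:00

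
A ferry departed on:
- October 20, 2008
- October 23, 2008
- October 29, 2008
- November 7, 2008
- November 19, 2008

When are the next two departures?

The spacing grows by 3 each time: 3, 6, 9, 12 days.
Next gap: 15 days. November 19, 2008 + 15 days = December 4, 2008.
Next gap: 18 days. December 4, 2008 + 18 days = December 22, 2008.

December 4, 2008; December 22, 2008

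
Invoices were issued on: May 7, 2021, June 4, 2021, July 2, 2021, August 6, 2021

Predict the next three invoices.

Gaps: 28, 28, 35 days — a mix of 28 and 35. Every date is a Friday.
Each is the 1st Friday of its month.
September 2021 — 1st Friday is September 3, 2021.
October 2021 — 1st Friday is October 1, 2021.
1st Friday of November 2021: November 5, 2021.

September 3, 2021; October 1, 2021; November 5, 2021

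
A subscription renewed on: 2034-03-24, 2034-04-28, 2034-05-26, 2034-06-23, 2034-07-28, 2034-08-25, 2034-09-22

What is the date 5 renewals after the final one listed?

All dates are Fridays, 35, 28, 28, 35, 28, 28 days apart.
Specifically, the 4th Friday of each month.
October 2034 — 4th Friday is 2034-10-27.
4th Friday of November 2034: 2034-11-24.
4th Friday of December 2034: 2034-12-22.
January 2035 — 4th Friday is 2035-01-26.
February 2035 — 4th Friday is 2035-02-23.

2035-02-23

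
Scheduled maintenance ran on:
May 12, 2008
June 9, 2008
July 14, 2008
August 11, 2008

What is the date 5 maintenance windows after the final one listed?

All dates are Mondays, 28, 35, 28 days apart.
Specifically, the 2nd Monday of each month.
September 2008 — 2nd Monday is September 8, 2008.
October 2008 — 2nd Monday is October 13, 2008.
2nd Monday of November 2008: November 10, 2008.
December 2008 — 2nd Monday is December 8, 2008.
2nd Monday of January 2009: January 12, 2009.

January 12, 2009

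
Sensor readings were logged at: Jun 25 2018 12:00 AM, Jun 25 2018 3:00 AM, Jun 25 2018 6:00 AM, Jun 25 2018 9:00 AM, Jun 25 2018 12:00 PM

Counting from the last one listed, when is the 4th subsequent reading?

The interval is a steady 3 hours (3, 3, 3, 3).
Jun 25 2018 12:00 PM + 3 h = Jun 25 2018 3:00 PM.
Jun 25 2018 3:00 PM + 3 h = Jun 25 2018 6:00 PM.
Jun 25 2018 6:00 PM + 3 h = Jun 25 2018 9:00 PM.
Jun 25 2018 9:00 PM + 3 h = Jun 26 2018 12:00 AM.

Jun 26 2018 12:00 AM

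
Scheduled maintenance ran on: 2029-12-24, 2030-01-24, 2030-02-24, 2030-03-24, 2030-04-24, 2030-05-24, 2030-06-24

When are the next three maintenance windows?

The day-of-month is always 24 (31, 31, 28, 31, 30, 31 days between events).
So this recurs on the 24th of each month.
July 2030: 2030-07-24.
Next: August 2030 → 2030-08-24.
Next: September 2030 → 2030-09-24.

2030-07-24, 2030-08-24, 2030-09-24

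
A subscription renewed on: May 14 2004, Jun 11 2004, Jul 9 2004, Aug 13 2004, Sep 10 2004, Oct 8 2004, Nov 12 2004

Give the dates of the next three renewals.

Dec 10 2004, Jan 14 2005, Feb 11 2005

Gaps: 28, 28, 35, 28, 28, 35 days — a mix of 28 and 35. Every date is a Friday.
Each is the 2nd Friday of its month.
2nd Friday of December 2004: Dec 10 2004.
2nd Friday of January 2005: Jan 14 2005.
2nd Friday of February 2005: Feb 11 2005.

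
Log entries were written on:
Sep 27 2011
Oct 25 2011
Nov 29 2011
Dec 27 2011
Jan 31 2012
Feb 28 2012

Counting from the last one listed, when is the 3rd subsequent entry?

These are Tuesdays with 28, 35, 28, 35, 28-day gaps.
Each is the final Tuesday of its month — Nov 29 2011 is past the 28th, so '4th Tuesday' doesn't fit.
March 2012 ends with Tuesday Mar 27 2012.
April 2012 ends with Tuesday Apr 24 2012.
May 2012 ends with Tuesday May 29 2012.

May 29 2012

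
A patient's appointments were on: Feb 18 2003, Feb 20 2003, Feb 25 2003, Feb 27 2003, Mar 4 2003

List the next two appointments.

Gaps: 2, 5, 2, 5 days — not constant, but cyclic with period 2.
The events fall on every Tuesday and Thursday.
The following Thursday is Mar 6 2003.
Next Tuesday: Mar 11 2003.

Mar 6 2003, Mar 11 2003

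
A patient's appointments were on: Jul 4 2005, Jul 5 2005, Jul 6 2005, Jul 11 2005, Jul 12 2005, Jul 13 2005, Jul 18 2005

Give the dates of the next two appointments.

Every event lands on a Monday or Tuesday or Wednesday (gaps cycle 1, 1, 5, 1, 1, 5).
So the schedule is: every Monday, Tuesday and Wednesday.
Next Tuesday: Jul 19 2005.
The following Wednesday is Jul 20 2005.

Jul 19 2005, Jul 20 2005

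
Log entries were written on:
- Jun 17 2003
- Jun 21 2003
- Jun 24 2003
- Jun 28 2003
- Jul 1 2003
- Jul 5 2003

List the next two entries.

Gaps: 4, 3, 4, 3, 4 days — not constant, but cyclic with period 2.
The events fall on every Tuesday and Saturday.
Next Tuesday: Jul 8 2003.
The following Saturday is Jul 12 2003.

Jul 8 2003, Jul 12 2003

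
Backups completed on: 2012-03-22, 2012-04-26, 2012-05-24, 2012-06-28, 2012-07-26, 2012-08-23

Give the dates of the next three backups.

These are Thursdays at 28- or 35-day spacing (35, 28, 35, 28, 28).
The pattern: 4th Thursday of the month.
September 2012 — 4th Thursday is 2012-09-27.
4th Thursday of October 2012: 2012-10-25.
November 2012 — 4th Thursday is 2012-11-22.

2012-09-27, 2012-10-25, 2012-11-22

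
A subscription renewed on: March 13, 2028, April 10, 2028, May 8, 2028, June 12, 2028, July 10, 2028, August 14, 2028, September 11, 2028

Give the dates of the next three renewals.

Gaps: 28, 28, 35, 28, 35, 28 days — a mix of 28 and 35. Every date is a Monday.
Each is the 2nd Monday of its month.
October 2028 — 2nd Monday is October 9, 2028.
November 2028 — 2nd Monday is November 13, 2028.
December 2028 — 2nd Monday is December 11, 2028.

October 9, 2028; November 13, 2028; December 11, 2028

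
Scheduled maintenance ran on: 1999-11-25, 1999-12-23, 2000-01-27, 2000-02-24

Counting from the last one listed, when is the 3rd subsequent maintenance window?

All dates are Thursdays, 28, 35, 28 days apart.
Specifically, the 4th Thursday of each month.
4th Thursday of March 2000: 2000-03-23.
4th Thursday of April 2000: 2000-04-27.
4th Thursday of May 2000: 2000-05-25.

2000-05-25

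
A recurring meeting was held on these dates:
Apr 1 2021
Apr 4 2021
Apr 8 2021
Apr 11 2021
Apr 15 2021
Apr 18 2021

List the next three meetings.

Gaps: 3, 4, 3, 4, 3 days — not constant, but cyclic with period 2.
The events fall on every Thursday and Sunday.
Next Thursday: Apr 22 2021.
The following Sunday is Apr 25 2021.
The following Thursday is Apr 29 2021.

Apr 22 2021, Apr 25 2021, Apr 29 2021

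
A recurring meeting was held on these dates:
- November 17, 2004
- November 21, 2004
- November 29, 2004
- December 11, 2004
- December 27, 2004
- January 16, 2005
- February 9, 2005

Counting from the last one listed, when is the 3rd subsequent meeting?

Intervals are 4, 8, 12, 16, 20, 24 days — an arithmetic progression with common difference 4.
Next gap: 28 days. February 9, 2005 + 28 days = March 9, 2005.
Next gap: 32 days. March 9, 2005 + 32 days = April 10, 2005.
Next gap: 36 days. April 10, 2005 + 36 days = May 16, 2005.

May 16, 2005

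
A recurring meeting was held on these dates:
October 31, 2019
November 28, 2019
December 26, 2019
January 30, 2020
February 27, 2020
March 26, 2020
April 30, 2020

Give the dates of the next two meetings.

Every date is a Thursday; gaps 28, 28, 35, 28, 28, 35 days.
Each is the last Thursday of its month (at least one falls on the 29th or later, ruling out '4th Thursday').
May 2020 ends with Thursday May 28, 2020.
Last Thursday of June 2020: June 25, 2020.

May 28, 2020; June 25, 2020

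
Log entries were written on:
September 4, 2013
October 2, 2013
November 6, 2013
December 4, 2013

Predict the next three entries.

All dates are Wednesdays, 28, 35, 28 days apart.
Specifically, the 1st Wednesday of each month.
1st Wednesday of January 2014: January 1, 2014.
1st Wednesday of February 2014: February 5, 2014.
1st Wednesday of March 2014: March 5, 2014.

January 1, 2014; February 5, 2014; March 5, 2014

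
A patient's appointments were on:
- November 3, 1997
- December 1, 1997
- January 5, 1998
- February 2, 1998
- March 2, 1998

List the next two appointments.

April 6, 1998; May 4, 1998

Gaps: 28, 35, 28, 28 days — a mix of 28 and 35. Every date is a Monday.
Each is the 1st Monday of its month.
1st Monday of April 1998: April 6, 1998.
1st Monday of May 1998: May 4, 1998.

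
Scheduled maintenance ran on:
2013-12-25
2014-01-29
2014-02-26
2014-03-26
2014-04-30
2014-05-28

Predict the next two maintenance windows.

2014-06-25, 2014-07-30

Every date is a Wednesday; gaps 35, 28, 28, 35, 28 days.
Each is the last Wednesday of its month (at least one falls on the 29th or later, ruling out '4th Wednesday').
Last Wednesday of June 2014: 2014-06-25.
July 2014 ends with Wednesday 2014-07-30.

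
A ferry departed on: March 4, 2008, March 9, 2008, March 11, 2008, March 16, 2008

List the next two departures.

Every event lands on a Tuesday or Sunday (gaps cycle 5, 2, 5).
So the schedule is: every Tuesday and Sunday.
The following Tuesday is March 18, 2008.
Next Sunday: March 23, 2008.

March 18, 2008; March 23, 2008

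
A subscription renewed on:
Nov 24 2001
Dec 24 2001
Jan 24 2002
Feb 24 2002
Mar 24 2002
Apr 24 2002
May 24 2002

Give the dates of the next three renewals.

Jun 24 2002, Jul 24 2002, Aug 24 2002

Each date is the 24th; the gaps (30, 31, 31, 28, 31, 30) track the month lengths.
The rule is the 24th of each month.
Next: June 2002 → Jun 24 2002.
Next: July 2002 → Jul 24 2002.
August 2002: Aug 24 2002.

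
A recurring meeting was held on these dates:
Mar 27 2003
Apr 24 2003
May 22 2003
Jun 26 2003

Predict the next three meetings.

Gaps: 28, 28, 35 days — a mix of 28 and 35. Every date is a Thursday.
Each is the 4th Thursday of its month.
July 2003 — 4th Thursday is Jul 24 2003.
4th Thursday of August 2003: Aug 28 2003.
September 2003 — 4th Thursday is Sep 25 2003.

Jul 24 2003, Aug 28 2003, Sep 25 2003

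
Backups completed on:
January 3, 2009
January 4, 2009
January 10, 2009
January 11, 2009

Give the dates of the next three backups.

The gap pattern 1, 6, 1 repeats every 2 events.
These are the Saturdays and Sundays of each week.
The following Saturday is January 17, 2009.
The following Sunday is January 18, 2009.
Next Saturday: January 24, 2009.

January 17, 2009; January 18, 2009; January 24, 2009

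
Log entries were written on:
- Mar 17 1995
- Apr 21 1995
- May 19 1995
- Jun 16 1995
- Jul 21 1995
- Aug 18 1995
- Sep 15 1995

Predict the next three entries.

Gaps: 35, 28, 28, 35, 28, 28 days — a mix of 28 and 35. Every date is a Friday.
Each is the 3rd Friday of its month.
October 1995 — 3rd Friday is Oct 20 1995.
3rd Friday of November 1995: Nov 17 1995.
3rd Friday of December 1995: Dec 15 1995.

Oct 20 1995, Nov 17 1995, Dec 15 1995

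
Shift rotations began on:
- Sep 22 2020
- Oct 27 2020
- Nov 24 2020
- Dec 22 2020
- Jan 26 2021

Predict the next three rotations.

Feb 23 2021, Mar 23 2021, Apr 27 2021

These are Tuesdays at 28- or 35-day spacing (35, 28, 28, 35).
The pattern: 4th Tuesday of the month.
4th Tuesday of February 2021: Feb 23 2021.
March 2021 — 4th Tuesday is Mar 23 2021.
April 2021 — 4th Tuesday is Apr 27 2021.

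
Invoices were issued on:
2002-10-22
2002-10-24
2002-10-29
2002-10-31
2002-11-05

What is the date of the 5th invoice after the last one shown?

2002-11-21

The gap pattern 2, 5, 2, 5 repeats every 2 events.
These are the Tuesdays and Thursdays of each week.
The following Thursday is 2002-11-07.
The following Tuesday is 2002-11-12.
The following Thursday is 2002-11-14.
The following Tuesday is 2002-11-19.
Next Thursday: 2002-11-21.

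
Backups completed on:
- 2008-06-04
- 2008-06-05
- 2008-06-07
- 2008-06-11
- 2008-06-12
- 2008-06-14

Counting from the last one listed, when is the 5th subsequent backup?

Gaps: 1, 2, 4, 1, 2 days — not constant, but cyclic with period 3.
The events fall on every Wednesday, Thursday and Saturday.
Next Wednesday: 2008-06-18.
Next Thursday: 2008-06-19.
The following Saturday is 2008-06-21.
Next Wednesday: 2008-06-25.
Next Thursday: 2008-06-26.

2008-06-26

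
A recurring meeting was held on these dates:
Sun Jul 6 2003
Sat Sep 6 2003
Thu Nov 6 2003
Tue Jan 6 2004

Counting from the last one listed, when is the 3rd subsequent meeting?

Tue Jul 6 2004

The day-of-month is always 6 (62, 61, 61 days between events).
So this recurs on the 6th of every 2 months.
March 2004: Sat Mar 6 2004.
Next: May 2004 → Thu May 6 2004.
July 2004: Tue Jul 6 2004.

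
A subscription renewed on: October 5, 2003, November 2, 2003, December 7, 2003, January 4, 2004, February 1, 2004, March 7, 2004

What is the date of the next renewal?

All dates are Sundays, 28, 35, 28, 28, 35 days apart.
Specifically, the 1st Sunday of each month.
April 2004 — 1st Sunday is April 4, 2004.

April 4, 2004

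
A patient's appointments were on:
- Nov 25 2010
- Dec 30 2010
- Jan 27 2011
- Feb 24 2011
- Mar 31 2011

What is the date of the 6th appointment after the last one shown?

These are Thursdays with 35, 28, 28, 35-day gaps.
Each is the final Thursday of its month — Dec 30 2010 is past the 28th, so '4th Thursday' doesn't fit.
April 2011 ends with Thursday Apr 28 2011.
May 2011 ends with Thursday May 26 2011.
June 2011 ends with Thursday Jun 30 2011.
July 2011 ends with Thursday Jul 28 2011.
August 2011 ends with Thursday Aug 25 2011.
Last Thursday of September 2011: Sep 29 2011.

Sep 29 2011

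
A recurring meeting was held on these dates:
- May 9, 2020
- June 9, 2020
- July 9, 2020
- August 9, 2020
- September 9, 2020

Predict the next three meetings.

October 9, 2020; November 9, 2020; December 9, 2020

Gaps: 31, 30, 31, 31 days — not constant. Every event is on the 9th of the month.
Pattern: the 9th of each month.
Next: October 2020 → October 9, 2020.
Next: November 2020 → November 9, 2020.
Next: December 2020 → December 9, 2020.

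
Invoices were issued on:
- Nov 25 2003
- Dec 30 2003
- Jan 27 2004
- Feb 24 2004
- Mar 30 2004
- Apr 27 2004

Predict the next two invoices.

All Tuesdays; the gaps (35, 28, 28, 35, 28) vary with month length.
This is the last Tuesday of each month.
May 2004 ends with Tuesday May 25 2004.
June 2004 ends with Tuesday Jun 29 2004.

May 25 2004, Jun 29 2004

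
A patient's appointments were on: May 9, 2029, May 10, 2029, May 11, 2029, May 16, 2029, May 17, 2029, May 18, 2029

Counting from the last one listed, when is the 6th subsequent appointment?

The gap pattern 1, 1, 5, 1, 1 repeats every 3 events.
These are the Wednesdays, Thursdays and Fridays of each week.
Next Wednesday: May 23, 2029.
Next Thursday: May 24, 2029.
The following Friday is May 25, 2029.
The following Wednesday is May 30, 2029.
The following Thursday is May 31, 2029.
The following Friday is June 1, 2029.

June 1, 2029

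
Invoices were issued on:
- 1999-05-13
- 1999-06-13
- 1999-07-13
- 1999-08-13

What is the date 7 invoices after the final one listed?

2000-03-13

The day-of-month is always 13 (31, 30, 31 days between events).
So this recurs on the 13th of each month.
September 1999: 1999-09-13.
October 1999: 1999-10-13.
November 1999: 1999-11-13.
December 1999: 1999-12-13.
Next: January 2000 → 2000-01-13.
Next: February 2000 → 2000-02-13.
Next: March 2000 → 2000-03-13.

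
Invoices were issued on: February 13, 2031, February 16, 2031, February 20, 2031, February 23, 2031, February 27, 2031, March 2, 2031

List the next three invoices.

The gap pattern 3, 4, 3, 4, 3 repeats every 2 events.
These are the Thursdays and Sundays of each week.
Next Thursday: March 6, 2031.
The following Sunday is March 9, 2031.
Next Thursday: March 13, 2031.

March 6, 2031; March 9, 2031; March 13, 2031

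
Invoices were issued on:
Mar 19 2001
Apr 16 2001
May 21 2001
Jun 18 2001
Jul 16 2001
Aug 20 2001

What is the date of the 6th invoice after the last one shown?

Gaps: 28, 35, 28, 28, 35 days — a mix of 28 and 35. Every date is a Monday.
Each is the 3rd Monday of its month.
September 2001 — 3rd Monday is Sep 17 2001.
October 2001 — 3rd Monday is Oct 15 2001.
3rd Monday of November 2001: Nov 19 2001.
December 2001 — 3rd Monday is Dec 17 2001.
3rd Monday of January 2002: Jan 21 2002.
3rd Monday of February 2002: Feb 18 2002.

Feb 18 2002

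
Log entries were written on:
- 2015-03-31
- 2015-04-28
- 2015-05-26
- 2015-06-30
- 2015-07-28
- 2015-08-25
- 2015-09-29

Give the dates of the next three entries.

These are Tuesdays with 28, 28, 35, 28, 28, 35-day gaps.
Each is the final Tuesday of its month — 2015-03-31 is past the 28th, so '4th Tuesday' doesn't fit.
Last Tuesday of October 2015: 2015-10-27.
November 2015 ends with Tuesday 2015-11-24.
Last Tuesday of December 2015: 2015-12-29.

2015-10-27, 2015-11-24, 2015-12-29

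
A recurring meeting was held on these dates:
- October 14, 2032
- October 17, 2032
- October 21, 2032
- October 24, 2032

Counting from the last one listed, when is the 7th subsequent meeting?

Gaps: 3, 4, 3 days — not constant, but cyclic with period 2.
The events fall on every Thursday and Sunday.
Next Thursday: October 28, 2032.
Next Sunday: October 31, 2032.
The following Thursday is November 4, 2032.
The following Sunday is November 7, 2032.
Next Thursday: November 11, 2032.
Next Sunday: November 14, 2032.
The following Thursday is November 18, 2032.

November 18, 2032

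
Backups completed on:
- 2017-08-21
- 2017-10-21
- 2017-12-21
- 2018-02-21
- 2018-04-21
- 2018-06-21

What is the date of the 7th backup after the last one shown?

2019-08-21

Each date is the 21st; the gaps (61, 61, 62, 59, 61) track the month lengths.
The rule is the 21st of every 2 months.
August 2018: 2018-08-21.
October 2018: 2018-10-21.
December 2018: 2018-12-21.
February 2019: 2019-02-21.
April 2019: 2019-04-21.
Next: June 2019 → 2019-06-21.
Next: August 2019 → 2019-08-21.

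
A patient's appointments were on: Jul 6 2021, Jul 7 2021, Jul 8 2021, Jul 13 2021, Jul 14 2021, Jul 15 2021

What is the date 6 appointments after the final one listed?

Gaps: 1, 1, 5, 1, 1 days — not constant, but cyclic with period 3.
The events fall on every Tuesday, Wednesday and Thursday.
Next Tuesday: Jul 20 2021.
The following Wednesday is Jul 21 2021.
The following Thursday is Jul 22 2021.
Next Tuesday: Jul 27 2021.
Next Wednesday: Jul 28 2021.
Next Thursday: Jul 29 2021.

Jul 29 2021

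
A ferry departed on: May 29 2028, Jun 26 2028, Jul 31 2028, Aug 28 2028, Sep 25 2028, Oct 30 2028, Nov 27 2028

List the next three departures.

All Mondays; the gaps (28, 35, 28, 28, 35, 28) vary with month length.
This is the last Monday of each month.
Last Monday of December 2028: Dec 25 2028.
January 2029 ends with Monday Jan 29 2029.
Last Monday of February 2029: Feb 26 2029.

Dec 25 2028, Jan 29 2029, Feb 26 2029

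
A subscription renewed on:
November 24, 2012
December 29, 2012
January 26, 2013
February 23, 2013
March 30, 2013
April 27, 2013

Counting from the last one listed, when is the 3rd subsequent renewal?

All Saturdays; the gaps (35, 28, 28, 35, 28) vary with month length.
This is the last Saturday of each month.
May 2013 ends with Saturday May 25, 2013.
June 2013 ends with Saturday June 29, 2013.
July 2013 ends with Saturday July 27, 2013.

July 27, 2013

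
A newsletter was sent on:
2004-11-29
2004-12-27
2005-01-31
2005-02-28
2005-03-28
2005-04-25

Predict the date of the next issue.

Every date is a Monday; gaps 28, 35, 28, 28, 28 days.
Each is the last Monday of its month (at least one falls on the 29th or later, ruling out '4th Monday').
May 2005 ends with Monday 2005-05-30.

2005-05-30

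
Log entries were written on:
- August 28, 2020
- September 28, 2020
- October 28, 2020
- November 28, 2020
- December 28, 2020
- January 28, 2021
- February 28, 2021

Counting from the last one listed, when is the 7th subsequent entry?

Each date is the 28th; the gaps (31, 30, 31, 30, 31, 31) track the month lengths.
The rule is the 28th of each month.
Next: March 2021 → March 28, 2021.
April 2021: April 28, 2021.
May 2021: May 28, 2021.
June 2021: June 28, 2021.
Next: July 2021 → July 28, 2021.
Next: August 2021 → August 28, 2021.
Next: September 2021 → September 28, 2021.

September 28, 2021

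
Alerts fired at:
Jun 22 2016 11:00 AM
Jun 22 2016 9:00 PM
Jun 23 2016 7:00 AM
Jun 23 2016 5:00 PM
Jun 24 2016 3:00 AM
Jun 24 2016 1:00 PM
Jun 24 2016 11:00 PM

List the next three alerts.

Spacing: 10, 10, 10, 10, 10, 10 h — constant 10 h.
Jun 24 2016 11:00 PM + 10 h = Jun 25 2016 9:00 AM.
Jun 25 2016 9:00 AM + 10 h = Jun 25 2016 7:00 PM.
Jun 25 2016 7:00 PM + 10 h = Jun 26 2016 5:00 AM.

Jun 25 2016 9:00 AM, Jun 25 2016 7:00 PM, Jun 26 2016 5:00 AM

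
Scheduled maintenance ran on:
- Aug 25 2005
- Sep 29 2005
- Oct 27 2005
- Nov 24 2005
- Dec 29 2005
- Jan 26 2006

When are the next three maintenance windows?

Feb 23 2006, Mar 30 2006, Apr 27 2006

All Thursdays; the gaps (35, 28, 28, 35, 28) vary with month length.
This is the last Thursday of each month.
February 2006 ends with Thursday Feb 23 2006.
March 2006 ends with Thursday Mar 30 2006.
Last Thursday of April 2006: Apr 27 2006.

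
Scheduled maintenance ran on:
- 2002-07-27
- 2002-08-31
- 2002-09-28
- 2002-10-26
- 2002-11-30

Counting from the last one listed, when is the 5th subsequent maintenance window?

2003-04-26

Every date is a Saturday; gaps 35, 28, 28, 35 days.
Each is the last Saturday of its month (at least one falls on the 29th or later, ruling out '4th Saturday').
December 2002 ends with Saturday 2002-12-28.
January 2003 ends with Saturday 2003-01-25.
Last Saturday of February 2003: 2003-02-22.
Last Saturday of March 2003: 2003-03-29.
April 2003 ends with Saturday 2003-04-26.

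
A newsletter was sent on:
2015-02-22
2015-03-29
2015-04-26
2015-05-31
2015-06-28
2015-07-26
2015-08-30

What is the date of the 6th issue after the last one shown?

All Sundays; the gaps (35, 28, 35, 28, 28, 35) vary with month length.
This is the last Sunday of each month.
September 2015 ends with Sunday 2015-09-27.
Last Sunday of October 2015: 2015-10-25.
November 2015 ends with Sunday 2015-11-29.
Last Sunday of December 2015: 2015-12-27.
Last Sunday of January 2016: 2016-01-31.
Last Sunday of February 2016: 2016-02-28.

2016-02-28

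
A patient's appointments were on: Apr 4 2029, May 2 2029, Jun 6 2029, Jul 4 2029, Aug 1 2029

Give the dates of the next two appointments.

These are Wednesdays at 28- or 35-day spacing (28, 35, 28, 28).
The pattern: 1st Wednesday of the month.
1st Wednesday of September 2029: Sep 5 2029.
October 2029 — 1st Wednesday is Oct 3 2029.

Sep 5 2029, Oct 3 2029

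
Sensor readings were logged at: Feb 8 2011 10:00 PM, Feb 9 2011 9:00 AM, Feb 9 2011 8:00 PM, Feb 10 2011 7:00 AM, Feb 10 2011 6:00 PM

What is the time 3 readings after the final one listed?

Feb 12 2011 3:00 AM

Spacing: 11, 11, 11, 11 h — constant 11 h.
Feb 10 2011 6:00 PM + 11 h = Feb 11 2011 5:00 AM.
Feb 11 2011 5:00 AM + 11 h = Feb 11 2011 4:00 PM.
Feb 11 2011 4:00 PM + 11 h = Feb 12 2011 3:00 AM.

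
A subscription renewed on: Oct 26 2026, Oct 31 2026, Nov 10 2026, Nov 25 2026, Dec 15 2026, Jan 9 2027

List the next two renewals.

Feb 8 2027, Mar 15 2027

The spacing grows by 5 each time: 5, 10, 15, 20, 25 days.
Next gap: 30 days. Jan 9 2027 + 30 days = Feb 8 2027.
Next gap: 35 days. Feb 8 2027 + 35 days = Mar 15 2027.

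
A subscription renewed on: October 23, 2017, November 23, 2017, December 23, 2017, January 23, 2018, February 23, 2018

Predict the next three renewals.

The day-of-month is always 23 (31, 30, 31, 31 days between events).
So this recurs on the 23rd of each month.
Next: March 2018 → March 23, 2018.
Next: April 2018 → April 23, 2018.
Next: May 2018 → May 23, 2018.

March 23, 2018; April 23, 2018; May 23, 2018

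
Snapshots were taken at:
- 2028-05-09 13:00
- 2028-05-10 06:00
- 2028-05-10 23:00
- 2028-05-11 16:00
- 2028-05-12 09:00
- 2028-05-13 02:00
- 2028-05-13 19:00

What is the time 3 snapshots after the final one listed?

Gaps: 17, 17, 17, 17, 17, 17 hours — each event is 17 hours after the previous one.
2028-05-13 19:00 + 17 h = 2028-05-14 12:00.
2028-05-14 12:00 + 17 h = 2028-05-15 05:00.
2028-05-15 05:00 + 17 h = 2028-05-15 22:00.

2028-05-15 22:00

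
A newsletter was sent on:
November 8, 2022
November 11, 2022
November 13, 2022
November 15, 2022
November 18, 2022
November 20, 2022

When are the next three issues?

Gaps: 3, 2, 2, 3, 2 days — not constant, but cyclic with period 3.
The events fall on every Tuesday, Friday and Sunday.
Next Tuesday: November 22, 2022.
Next Friday: November 25, 2022.
The following Sunday is November 27, 2022.

November 22, 2022; November 25, 2022; November 27, 2022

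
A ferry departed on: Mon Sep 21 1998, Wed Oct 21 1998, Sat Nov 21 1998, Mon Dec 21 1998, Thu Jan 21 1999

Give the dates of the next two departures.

Sun Feb 21 1999, Sun Mar 21 1999

Gaps: 30, 31, 30, 31 days — not constant. Every event is on the 21st of the month.
Pattern: the 21st of each month.
February 1999: Sun Feb 21 1999.
Next: March 1999 → Sun Mar 21 1999.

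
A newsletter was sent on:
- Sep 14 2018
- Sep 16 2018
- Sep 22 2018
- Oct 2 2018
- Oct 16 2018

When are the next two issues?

Nov 3 2018, Nov 25 2018

The spacing grows by 4 each time: 2, 6, 10, 14 days.
Next gap: 18 days. Oct 16 2018 + 18 days = Nov 3 2018.
Next gap: 22 days. Nov 3 2018 + 22 days = Nov 25 2018.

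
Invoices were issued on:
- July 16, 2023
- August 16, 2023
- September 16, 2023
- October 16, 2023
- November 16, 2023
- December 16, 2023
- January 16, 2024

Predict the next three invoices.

Gaps: 31, 31, 30, 31, 30, 31 days — not constant. Every event is on the 16th of the month.
Pattern: the 16th of each month.
February 2024: February 16, 2024.
Next: March 2024 → March 16, 2024.
Next: April 2024 → April 16, 2024.

February 16, 2024; March 16, 2024; April 16, 2024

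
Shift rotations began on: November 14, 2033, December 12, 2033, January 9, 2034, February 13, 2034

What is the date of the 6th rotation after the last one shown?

Gaps: 28, 28, 35 days — a mix of 28 and 35. Every date is a Monday.
Each is the 2nd Monday of its month.
March 2034 — 2nd Monday is March 13, 2034.
2nd Monday of April 2034: April 10, 2034.
May 2034 — 2nd Monday is May 8, 2034.
June 2034 — 2nd Monday is June 12, 2034.
2nd Monday of July 2034: July 10, 2034.
2nd Monday of August 2034: August 14, 2034.

August 14, 2034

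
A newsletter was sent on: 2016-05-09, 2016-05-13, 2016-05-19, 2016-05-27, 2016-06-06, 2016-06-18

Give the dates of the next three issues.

Gaps: 4, 6, 8, 10, 12 days — each gap is 2 larger than the previous one.
Next gap: 14 days. 2016-06-18 + 14 days = 2016-07-02.
Next gap: 16 days. 2016-07-02 + 16 days = 2016-07-18.
Next gap: 18 days. 2016-07-18 + 18 days = 2016-08-05.

2016-07-02, 2016-07-18, 2016-08-05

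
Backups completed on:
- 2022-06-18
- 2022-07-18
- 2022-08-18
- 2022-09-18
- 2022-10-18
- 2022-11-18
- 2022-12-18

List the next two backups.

The day-of-month is always 18 (30, 31, 31, 30, 31, 30 days between events).
So this recurs on the 18th of each month.
Next: January 2023 → 2023-01-18.
February 2023: 2023-02-18.

2023-01-18, 2023-02-18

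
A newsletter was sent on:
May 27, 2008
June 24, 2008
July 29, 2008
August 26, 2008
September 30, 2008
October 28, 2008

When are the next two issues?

All Tuesdays; the gaps (28, 35, 28, 35, 28) vary with month length.
This is the last Tuesday of each month.
November 2008 ends with Tuesday November 25, 2008.
Last Tuesday of December 2008: December 30, 2008.

November 25, 2008; December 30, 2008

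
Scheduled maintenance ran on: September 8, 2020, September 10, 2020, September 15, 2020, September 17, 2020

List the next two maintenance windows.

September 22, 2020; September 24, 2020

Gaps: 2, 5, 2 days — not constant, but cyclic with period 2.
The events fall on every Tuesday and Thursday.
The following Tuesday is September 22, 2020.
The following Thursday is September 24, 2020.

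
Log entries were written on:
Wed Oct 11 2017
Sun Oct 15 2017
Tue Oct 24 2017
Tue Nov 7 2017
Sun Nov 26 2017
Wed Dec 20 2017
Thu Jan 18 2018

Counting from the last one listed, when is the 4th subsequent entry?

The spacing grows by 5 each time: 4, 9, 14, 19, 24, 29 days.
Next gap: 34 days. Thu Jan 18 2018 + 34 days = Wed Feb 21 2018.
Next gap: 39 days. Wed Feb 21 2018 + 39 days = Sun Apr 1 2018.
Next gap: 44 days. Sun Apr 1 2018 + 44 days = Tue May 15 2018.
Next gap: 49 days. Tue May 15 2018 + 49 days = Tue Jul 3 2018.

Tue Jul 3 2018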